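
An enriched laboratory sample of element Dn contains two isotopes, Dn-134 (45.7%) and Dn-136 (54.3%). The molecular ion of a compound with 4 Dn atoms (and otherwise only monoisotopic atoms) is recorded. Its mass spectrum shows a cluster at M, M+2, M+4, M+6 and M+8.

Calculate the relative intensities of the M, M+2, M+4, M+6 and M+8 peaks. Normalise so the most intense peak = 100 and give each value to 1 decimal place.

11.8 : 56.1 : 100.0 : 79.2 : 23.5

The 4 Dn atoms are independent, so intensities follow the terms of (0.457 + 0.543)^4.
P(M) = 0.457^4 = 0.043618
P(M+2) = 4 × 0.457^3 × 0.543^1 = 0.207304
P(M+4) = 6 × 0.457^2 × 0.543^2 = 0.369474
P(M+6) = 4 × 0.457^1 × 0.543^3 = 0.292668
P(M+8) = 0.543^4 = 0.086936
The M+4 peak is largest (0.369474); scaling to 100 gives 11.8 : 56.1 : 100.0 : 79.2 : 23.5.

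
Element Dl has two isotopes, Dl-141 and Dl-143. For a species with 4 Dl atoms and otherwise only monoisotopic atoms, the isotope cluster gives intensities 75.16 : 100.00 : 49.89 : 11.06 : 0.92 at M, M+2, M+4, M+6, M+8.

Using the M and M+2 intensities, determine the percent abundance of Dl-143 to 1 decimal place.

25.0%

If p is the fraction of Dl that is Dl-141, then I(M+2)/I(M) = [C(4,1)·p^3·(1−p)] / p^4 = 4·(1−p)/p = 100.00/75.16 = 1.3305
(1−p)/p = 1.3305/4 = 0.3326  ⇒  p = 1/(1 + 0.3326) = 0.7504
Dl-141: 75.0%, Dl-143: 25.0%.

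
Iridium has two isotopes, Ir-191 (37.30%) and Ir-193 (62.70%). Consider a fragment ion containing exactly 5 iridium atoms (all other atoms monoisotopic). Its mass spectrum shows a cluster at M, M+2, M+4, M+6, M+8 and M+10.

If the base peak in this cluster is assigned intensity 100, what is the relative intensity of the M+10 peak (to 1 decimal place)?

28.3

Binomial terms of (0.3730 + 0.6270)^5: M 0.0072, M+2 0.0607, M+4 0.2040, M+6 0.3429, M+8 0.2882, M+10 0.0969 → M+6 is the base peak.
P(M+6) = C(5,3) × 0.3730^2 × 0.6270^3 = 10 × 0.139129 × 0.24649188 = 0.342942 (base)
P(M+10) = C(5,5) × 0.3730^0 × 0.6270^5 = 1 × 1.0000 × 0.09690311 = 0.096903
Relative intensity = 0.096903 / 0.342942 × 100 = 28.3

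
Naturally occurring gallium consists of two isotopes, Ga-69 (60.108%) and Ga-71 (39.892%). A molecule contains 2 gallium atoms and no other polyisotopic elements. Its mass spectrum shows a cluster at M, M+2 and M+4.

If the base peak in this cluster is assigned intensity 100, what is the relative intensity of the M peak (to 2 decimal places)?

75.34

Binomial terms of (0.60108 + 0.39892)^2: M 0.3613, M+2 0.4796, M+4 0.1591 → M+2 is the base peak.
P(M+2) = C(2,1) × 0.60108^1 × 0.39892^1 = 2 × 0.60108 × 0.39892 = 0.479566 (base)
P(M) = C(2,0) × 0.60108^2 × 0.39892^0 = 1 × 0.36129717 × 1.0000 = 0.361297
Relative intensity = 0.361297 / 0.479566 × 100 = 75.34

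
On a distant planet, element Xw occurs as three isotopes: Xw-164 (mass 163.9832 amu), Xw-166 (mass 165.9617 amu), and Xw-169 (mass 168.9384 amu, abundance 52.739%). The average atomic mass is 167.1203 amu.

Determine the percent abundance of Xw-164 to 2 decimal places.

The remaining 47.261% is split between Xw-164 (fraction x) and Xw-166 (fraction 0.47261 − x).
Substituting: 163.9832x + 165.9617(0.47261 − x) = 78.023877224
(163.9832 − 165.9617)x = -0.411281813  ⇒  x = 0.20788, y = 0.26473
Xw-164: 20.79%, Xw-166: 26.47%.

20.79%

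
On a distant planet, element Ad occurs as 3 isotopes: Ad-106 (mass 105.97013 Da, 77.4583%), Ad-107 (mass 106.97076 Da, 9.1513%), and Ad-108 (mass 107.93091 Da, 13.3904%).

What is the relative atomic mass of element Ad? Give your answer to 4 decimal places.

Ar = Σ fᵢ·mᵢ = 0.774583 × 105.97013 + 0.091513 × 106.97076 + 0.133904 × 107.93091
= 82.082661 + 9.789215 + 14.452381 = 106.324257 Da

106.3243 Da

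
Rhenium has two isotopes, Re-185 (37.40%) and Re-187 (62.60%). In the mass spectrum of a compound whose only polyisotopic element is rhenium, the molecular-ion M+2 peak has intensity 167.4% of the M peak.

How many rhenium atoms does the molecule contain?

1

With n Re atoms, P(M+2)/P(M) = C(n,1)·p^(n−1)q / p^n = n·q/p = n · 0.6260/0.3740.
n = 1.674 × 0.3740/0.6260 = 1.00 ≈ 1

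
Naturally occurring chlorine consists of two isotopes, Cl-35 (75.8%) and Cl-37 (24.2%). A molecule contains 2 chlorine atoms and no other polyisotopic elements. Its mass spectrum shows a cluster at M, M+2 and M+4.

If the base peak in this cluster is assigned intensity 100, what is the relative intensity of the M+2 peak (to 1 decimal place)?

63.9

(0.758 + 0.242)^2 gives M 0.5746, M+2 0.3669, M+4 0.0586; the largest is M.
P(M) = C(2,0) × 0.758^2 × 0.242^0 = 1 × 0.574564 × 1.0000 = 0.574564 (base)
P(M+2) = C(2,1) × 0.758^1 × 0.242^1 = 2 × 0.7580 × 0.2420 = 0.366872
Relative intensity = 0.366872 / 0.574564 × 100 = 63.9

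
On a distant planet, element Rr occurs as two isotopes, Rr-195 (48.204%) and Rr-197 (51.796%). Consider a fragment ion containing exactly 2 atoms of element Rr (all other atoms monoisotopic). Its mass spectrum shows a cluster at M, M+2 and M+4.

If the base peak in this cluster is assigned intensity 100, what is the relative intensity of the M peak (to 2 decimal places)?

(0.48204 + 0.51796)^2 gives M 0.2324, M+2 0.4994, M+4 0.2683; the largest is M+2.
P(M+2) = C(2,1) × 0.48204^1 × 0.51796^1 = 2 × 0.48204 × 0.51796 = 0.499355 (base)
P(M) = C(2,0) × 0.48204^2 × 0.51796^0 = 1 × 0.23236256 × 1.0000 = 0.232363
Relative intensity = 0.232363 / 0.499355 × 100 = 46.53

46.53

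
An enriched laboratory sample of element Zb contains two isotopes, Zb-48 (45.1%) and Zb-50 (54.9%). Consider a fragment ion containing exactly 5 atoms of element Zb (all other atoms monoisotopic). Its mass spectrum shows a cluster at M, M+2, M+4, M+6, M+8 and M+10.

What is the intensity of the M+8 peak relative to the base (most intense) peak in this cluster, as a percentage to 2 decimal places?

Term probabilities: M 0.0187, M+2 0.1136, M+4 0.2765, M+6 0.3366, M+8 0.2048, M+10 0.0499. Base peak = M+6.
P(M+6) = C(5,3) × 0.451^2 × 0.549^3 = 10 × 0.203401 × 0.16546915 = 0.336566 (base)
P(M+8) = C(5,4) × 0.451^1 × 0.549^4 = 5 × 0.4510 × 0.09084256 = 0.204850
Relative intensity = 0.204850 / 0.336566 × 100 = 60.86

60.86%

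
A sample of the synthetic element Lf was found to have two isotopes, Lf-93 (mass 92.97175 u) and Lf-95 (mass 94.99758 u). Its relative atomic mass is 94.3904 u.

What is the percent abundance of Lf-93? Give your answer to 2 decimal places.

Writing the weighted mean with unknown fraction x of Lf-93:
92.97175·x + 94.99758·(1 − x) = 94.3904
(92.97175 − 94.99758)·x = 94.3904 − 94.99758
x = -0.60718 / -2.02583 = 0.29972 → 29.97% Lf-93, 70.03% Lf-95.

29.97%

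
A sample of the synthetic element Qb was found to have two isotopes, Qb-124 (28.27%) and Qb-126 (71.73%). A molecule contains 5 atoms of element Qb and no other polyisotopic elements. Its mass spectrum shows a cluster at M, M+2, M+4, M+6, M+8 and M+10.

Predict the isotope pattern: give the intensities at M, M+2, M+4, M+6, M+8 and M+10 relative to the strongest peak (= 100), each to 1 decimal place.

0.5 : 6.1 : 31.1 : 78.8 : 100.0 : 50.7

Each Qb atom is independently Qb-124 (p = 0.2827) or Qb-126 (q = 0.7173); the cluster is the binomial expansion (p + q)^5.
P(M) = 0.2827^5 = 0.001806
P(M+2) = 5 × 0.2827^4 × 0.7173^1 = 0.022907
P(M+4) = 10 × 0.2827^3 × 0.7173^2 = 0.116246
P(M+6) = 10 × 0.2827^2 × 0.7173^3 = 0.294954
P(M+8) = 5 × 0.2827^1 × 0.7173^4 = 0.374196
P(M+10) = 0.7173^5 = 0.189891
The M+8 peak is largest (0.374196); scaling to 100 gives 0.5 : 6.1 : 31.1 : 78.8 : 100.0 : 50.7.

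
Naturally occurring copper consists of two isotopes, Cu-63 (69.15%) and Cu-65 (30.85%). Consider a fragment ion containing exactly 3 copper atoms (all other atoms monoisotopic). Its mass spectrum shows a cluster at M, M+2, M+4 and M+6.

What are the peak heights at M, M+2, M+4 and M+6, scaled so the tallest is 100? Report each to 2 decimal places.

Expanding (0.6915 + 0.3085)^3:
P(M) = 0.6915^3 = 0.330656
P(M+2) = 3 × 0.6915^2 × 0.3085^1 = 0.442548
P(M+4) = 3 × 0.6915^1 × 0.3085^2 = 0.197435
P(M+6) = 0.3085^3 = 0.029361
The M+2 peak is largest (0.442548); scaling to 100 gives 74.72 : 100.00 : 44.61 : 6.63.

74.72 : 100.00 : 44.61 : 6.63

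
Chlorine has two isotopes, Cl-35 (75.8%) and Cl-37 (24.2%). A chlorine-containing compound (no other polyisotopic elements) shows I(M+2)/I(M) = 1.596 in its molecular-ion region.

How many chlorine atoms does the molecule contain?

For n independent Cl atoms, I(M+2)/I(M) = n · (abundance Cl-37) / (abundance Cl-35) = n · 0.242/0.758.
n = 1.596 × 0.758/0.242 = 5.00 ≈ 5

5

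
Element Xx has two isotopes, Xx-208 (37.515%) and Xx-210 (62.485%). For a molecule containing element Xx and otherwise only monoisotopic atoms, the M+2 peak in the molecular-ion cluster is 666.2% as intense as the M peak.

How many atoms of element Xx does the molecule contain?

4

The M+2/M ratio from n Xx atoms is n · q/p = n · 0.62485/0.37515.
n = 6.662 × 0.37515/0.62485 = 4.00 ≈ 4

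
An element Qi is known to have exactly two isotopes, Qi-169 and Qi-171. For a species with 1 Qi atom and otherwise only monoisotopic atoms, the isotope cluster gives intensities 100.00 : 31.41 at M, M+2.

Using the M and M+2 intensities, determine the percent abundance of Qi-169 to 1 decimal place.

Write p for the Qi-169 fraction. I(M+2)/I(M) = [C(1,1)·p^0·(1−p)] / p^1 = 1·(1−p)/p = 31.41/100.00 = 0.3141
(1−p)/p = 0.3141/1 = 0.3141  ⇒  p = 1/(1 + 0.3141) = 0.7610
Qi-169: 76.1%, Qi-171: 23.9%.

76.1%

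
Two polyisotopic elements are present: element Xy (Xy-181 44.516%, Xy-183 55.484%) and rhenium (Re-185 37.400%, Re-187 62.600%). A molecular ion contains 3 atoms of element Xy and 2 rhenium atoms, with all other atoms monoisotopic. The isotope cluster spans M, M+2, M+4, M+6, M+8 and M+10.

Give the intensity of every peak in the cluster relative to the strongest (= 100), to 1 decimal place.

Element Xy pattern (n=3): 0.08821621 : 0.32985364 : 0.41112408 : 0.17080607
Rhenium pattern (n=2): 0.139876 : 0.468248 : 0.391876
Convolve the two distributions (both contribute in 2-u steps):
  M: 0.08821621×0.139876 = 0.012339
  M+2: 0.08821621×0.468248 + 0.32985364×0.139876 = 0.087446
  M+4: 0.08821621×0.391876 + 0.32985364×0.468248 + 0.41112408×0.139876 = 0.246530
  M+6: 0.32985364×0.391876 + 0.41112408×0.468248 + 0.17080607×0.139876 = 0.345661
  M+8: 0.41112408×0.391876 + 0.17080607×0.468248 = 0.241089
  M+10: 0.17080607×0.391876 = 0.066935
Scale to base peak (0.345661) = 100: 3.6 : 25.3 : 71.3 : 100.0 : 69.7 : 19.4

3.6 : 25.3 : 71.3 : 100.0 : 69.7 : 19.4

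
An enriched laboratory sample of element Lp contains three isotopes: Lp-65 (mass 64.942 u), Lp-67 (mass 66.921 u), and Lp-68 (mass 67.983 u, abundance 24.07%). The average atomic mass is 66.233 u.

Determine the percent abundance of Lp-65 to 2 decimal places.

47.68%

The remaining 75.93% is split between Lp-65 (fraction x) and Lp-67 (fraction 0.7593 − x).
Substituting: 64.942x + 66.921(0.7593 − x) = 49.8694919
(64.942 − 66.921)x = -0.9436234  ⇒  x = 0.47682, y = 0.28248
Lp-65: 47.68%, Lp-67: 28.25%.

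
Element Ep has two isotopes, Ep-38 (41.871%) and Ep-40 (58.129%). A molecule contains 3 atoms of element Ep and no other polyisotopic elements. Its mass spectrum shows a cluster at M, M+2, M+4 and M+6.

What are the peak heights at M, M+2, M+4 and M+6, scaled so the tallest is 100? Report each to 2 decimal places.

17.29 : 72.03 : 100.00 : 46.28

Each Ep atom is independently Ep-38 (p = 0.41871) or Ep-40 (q = 0.58129); the cluster is the binomial expansion (p + q)^3.
P(M) = 0.41871^3 = 0.073407
P(M+2) = 3 × 0.41871^2 × 0.58129^1 = 0.305732
P(M+4) = 3 × 0.41871^1 × 0.58129^2 = 0.424444
P(M+6) = 0.58129^3 = 0.196417
The M+4 peak is largest (0.424444); scaling to 100 gives 17.29 : 72.03 : 100.00 : 46.28.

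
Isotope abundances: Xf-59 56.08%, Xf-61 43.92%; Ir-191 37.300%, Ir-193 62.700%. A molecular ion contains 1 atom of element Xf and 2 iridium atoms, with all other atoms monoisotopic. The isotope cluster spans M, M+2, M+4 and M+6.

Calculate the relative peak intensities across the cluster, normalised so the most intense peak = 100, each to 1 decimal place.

18.3 : 75.9 : 100.0 : 40.5

Element Xf pattern (n=1): 0.5608 : 0.4392
Iridium pattern (n=2): 0.139129 : 0.467742 : 0.393129
Convolve the two distributions (both contribute in 2-u steps):
  M: 0.5608×0.139129 = 0.078024
  M+2: 0.5608×0.467742 + 0.4392×0.139129 = 0.323415
  M+4: 0.5608×0.393129 + 0.4392×0.467742 = 0.425899
  M+6: 0.4392×0.393129 = 0.172662
Scale to base peak (0.425899) = 100: 18.3 : 75.9 : 100.0 : 40.5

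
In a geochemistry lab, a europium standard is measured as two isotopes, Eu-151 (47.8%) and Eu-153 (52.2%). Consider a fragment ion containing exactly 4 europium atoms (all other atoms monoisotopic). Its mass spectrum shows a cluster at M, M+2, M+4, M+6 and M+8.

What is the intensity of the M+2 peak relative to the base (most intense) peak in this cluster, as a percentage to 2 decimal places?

Binomial terms of (0.478 + 0.522)^4: M 0.0522, M+2 0.2280, M+4 0.3735, M+6 0.2720, M+8 0.0742 → M+4 is the base peak.
P(M+4) = C(4,2) × 0.478^2 × 0.522^2 = 6 × 0.228484 × 0.272484 = 0.373549 (base)
P(M+2) = C(4,1) × 0.478^3 × 0.522^1 = 4 × 0.10921535 × 0.5220 = 0.228042
Relative intensity = 0.228042 / 0.373549 × 100 = 61.05

61.05%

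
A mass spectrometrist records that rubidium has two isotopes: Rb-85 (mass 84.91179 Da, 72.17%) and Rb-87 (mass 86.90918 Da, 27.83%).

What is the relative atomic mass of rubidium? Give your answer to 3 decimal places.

Weight each isotope mass by its fractional abundance: 0.7217 × 84.91179 + 0.2783 × 86.90918
= 61.280839 + 24.186825 = 85.467664 Da

85.468 Da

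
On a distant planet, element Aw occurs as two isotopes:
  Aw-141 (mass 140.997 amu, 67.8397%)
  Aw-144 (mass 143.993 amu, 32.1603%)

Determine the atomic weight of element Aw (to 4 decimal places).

Average mass = Σ (abundance × isotope mass) = 0.678397 × 140.997 + 0.321603 × 143.993
= 95.65194 + 46.30858 = 141.96052 amu

141.9605 amu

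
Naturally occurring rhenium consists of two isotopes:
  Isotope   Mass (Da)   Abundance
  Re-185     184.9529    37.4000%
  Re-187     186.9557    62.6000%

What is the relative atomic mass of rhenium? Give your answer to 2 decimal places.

Weight each isotope mass by its fractional abundance: 0.374000 × 184.9529 + 0.626000 × 186.9557
= 69.17238 + 117.03427 = 186.20665 Da

186.21 Da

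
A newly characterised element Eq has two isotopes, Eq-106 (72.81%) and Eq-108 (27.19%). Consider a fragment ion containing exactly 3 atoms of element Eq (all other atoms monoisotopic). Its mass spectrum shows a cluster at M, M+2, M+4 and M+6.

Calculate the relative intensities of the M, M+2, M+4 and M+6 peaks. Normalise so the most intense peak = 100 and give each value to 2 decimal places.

The 3 Eq atoms are independent, so intensities follow the terms of (0.7281 + 0.2719)^3.
P(M) = 0.7281^3 = 0.385987
P(M+2) = 3 × 0.7281^2 × 0.2719^1 = 0.432427
P(M+4) = 3 × 0.7281^1 × 0.2719^2 = 0.161484
P(M+6) = 0.2719^3 = 0.020101
The M+2 peak is largest (0.432427); scaling to 100 gives 89.26 : 100.00 : 37.34 : 4.65.

89.26 : 100.00 : 37.34 : 4.65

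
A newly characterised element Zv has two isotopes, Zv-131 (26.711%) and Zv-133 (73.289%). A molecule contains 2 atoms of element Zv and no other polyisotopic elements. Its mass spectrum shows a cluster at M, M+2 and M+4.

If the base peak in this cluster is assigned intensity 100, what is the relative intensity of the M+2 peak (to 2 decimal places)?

72.89

Term probabilities: M 0.0713, M+2 0.3915, M+4 0.5371. Base peak = M+4.
P(M+4) = C(2,2) × 0.26711^0 × 0.73289^2 = 1 × 1.0000 × 0.53712775 = 0.537128 (base)
P(M+2) = C(2,1) × 0.26711^1 × 0.73289^1 = 2 × 0.26711 × 0.73289 = 0.391524
Relative intensity = 0.391524 / 0.537128 × 100 = 72.89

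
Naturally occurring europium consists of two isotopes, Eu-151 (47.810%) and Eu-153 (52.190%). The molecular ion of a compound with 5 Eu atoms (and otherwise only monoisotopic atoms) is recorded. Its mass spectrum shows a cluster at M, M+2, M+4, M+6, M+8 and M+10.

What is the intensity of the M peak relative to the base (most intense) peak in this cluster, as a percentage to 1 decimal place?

7.7%

Binomial terms of (0.47810 + 0.52190)^5: M 0.0250, M+2 0.1363, M+4 0.2977, M+6 0.3249, M+8 0.1774, M+10 0.0387 → M+6 is the base peak.
P(M+6) = C(5,3) × 0.47810^2 × 0.52190^3 = 10 × 0.22857961 × 0.14215492 = 0.324937 (base)
P(M) = C(5,0) × 0.47810^5 × 0.52190^0 = 1 × 0.02498007 × 1.0000 = 0.024980
Relative intensity = 0.024980 / 0.324937 × 100 = 7.7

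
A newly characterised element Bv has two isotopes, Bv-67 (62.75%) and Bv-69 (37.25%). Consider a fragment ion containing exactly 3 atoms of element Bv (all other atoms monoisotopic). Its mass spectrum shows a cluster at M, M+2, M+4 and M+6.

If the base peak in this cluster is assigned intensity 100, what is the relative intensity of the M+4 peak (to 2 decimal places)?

Term probabilities: M 0.2471, M+2 0.4400, M+4 0.2612, M+6 0.0517. Base peak = M+2.
P(M+2) = C(3,1) × 0.6275^2 × 0.3725^1 = 3 × 0.39375625 × 0.3725 = 0.440023 (base)
P(M+4) = C(3,2) × 0.6275^1 × 0.3725^2 = 3 × 0.6275 × 0.13875625 = 0.261209
Relative intensity = 0.261209 / 0.440023 × 100 = 59.36

59.36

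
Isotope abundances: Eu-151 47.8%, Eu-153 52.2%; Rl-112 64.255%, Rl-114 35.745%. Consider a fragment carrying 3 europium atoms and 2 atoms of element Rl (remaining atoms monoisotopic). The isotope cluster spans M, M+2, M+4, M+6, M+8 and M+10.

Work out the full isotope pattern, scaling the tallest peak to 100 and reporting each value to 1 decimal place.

13.3 : 58.3 : 100.0 : 83.6 : 33.9 : 5.4

Europium pattern (n=3): 0.10921535 : 0.35780594 : 0.39074206 : 0.14223665
Element Rl pattern (n=2): 0.4128705 : 0.459359 : 0.1277705
Convolve the two distributions (both contribute in 2-u steps):
  M: 0.10921535×0.4128705 = 0.045092
  M+2: 0.10921535×0.459359 + 0.35780594×0.4128705 = 0.197897
  M+4: 0.10921535×0.1277705 + 0.35780594×0.459359 + 0.39074206×0.4128705 = 0.339642
  M+6: 0.35780594×0.1277705 + 0.39074206×0.459359 + 0.14223665×0.4128705 = 0.283933
  M+8: 0.39074206×0.1277705 + 0.14223665×0.459359 = 0.115263
  M+10: 0.14223665×0.1277705 = 0.018174
Scale to base peak (0.339642) = 100: 13.3 : 58.3 : 100.0 : 83.6 : 33.9 : 5.4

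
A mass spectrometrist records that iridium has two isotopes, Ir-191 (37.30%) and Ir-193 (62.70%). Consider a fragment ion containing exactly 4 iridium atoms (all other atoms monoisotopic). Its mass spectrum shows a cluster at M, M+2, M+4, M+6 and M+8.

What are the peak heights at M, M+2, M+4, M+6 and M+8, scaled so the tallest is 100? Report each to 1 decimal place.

The 4 Ir atoms are independent, so intensities follow the terms of (0.3730 + 0.6270)^4.
P(M) = 0.3730^4 = 0.019357
P(M+2) = 4 × 0.3730^3 × 0.6270^1 = 0.130153
P(M+4) = 6 × 0.3730^2 × 0.6270^2 = 0.328174
P(M+6) = 4 × 0.3730^1 × 0.6270^3 = 0.367766
P(M+8) = 0.6270^4 = 0.154550
The M+6 peak is largest (0.367766); scaling to 100 gives 5.3 : 35.4 : 89.2 : 100.0 : 42.0.

5.3 : 35.4 : 89.2 : 100.0 : 42.0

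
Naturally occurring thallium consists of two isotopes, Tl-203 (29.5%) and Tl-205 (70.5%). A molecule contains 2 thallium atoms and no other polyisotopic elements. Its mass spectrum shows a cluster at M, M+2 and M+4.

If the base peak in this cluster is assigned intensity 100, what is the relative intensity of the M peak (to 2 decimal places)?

17.51

Binomial terms of (0.295 + 0.705)^2: M 0.0870, M+2 0.4160, M+4 0.4970 → M+4 is the base peak.
P(M+4) = C(2,2) × 0.295^0 × 0.705^2 = 1 × 1.0000 × 0.497025 = 0.497025 (base)
P(M) = C(2,0) × 0.295^2 × 0.705^0 = 1 × 0.087025 × 1.0000 = 0.087025
Relative intensity = 0.087025 / 0.497025 × 100 = 17.51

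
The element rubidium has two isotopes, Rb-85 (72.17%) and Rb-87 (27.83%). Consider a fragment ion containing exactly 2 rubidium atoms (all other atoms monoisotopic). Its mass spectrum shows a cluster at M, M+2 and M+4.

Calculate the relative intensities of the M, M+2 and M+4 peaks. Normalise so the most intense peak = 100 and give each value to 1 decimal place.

The 2 Rb atoms are independent, so intensities follow the terms of (0.7217 + 0.2783)^2.
P(M) = 0.7217^2 = 0.520851
P(M+2) = 2 × 0.7217^1 × 0.2783^1 = 0.401698
P(M+4) = 0.2783^2 = 0.077451
The M peak is largest (0.520851); scaling to 100 gives 100.0 : 77.1 : 14.9.

100.0 : 77.1 : 14.9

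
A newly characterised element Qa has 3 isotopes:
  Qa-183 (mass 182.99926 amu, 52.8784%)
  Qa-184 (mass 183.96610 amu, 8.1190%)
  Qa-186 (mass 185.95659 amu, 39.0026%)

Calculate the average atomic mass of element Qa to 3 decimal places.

184.231 amu

Average mass = Σ (abundance × isotope mass) = 0.528784 × 182.99926 + 0.081190 × 183.96610 + 0.390026 × 185.95659
= 96.767081 + 14.936208 + 72.527905 = 184.231194 amu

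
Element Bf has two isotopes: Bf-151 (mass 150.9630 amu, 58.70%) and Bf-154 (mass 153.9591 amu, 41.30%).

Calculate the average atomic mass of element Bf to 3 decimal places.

152.200 amu

Average mass = Σ (abundance × isotope mass) = 0.5870 × 150.9630 + 0.4130 × 153.9591
= 88.61528 + 63.58511 = 152.20039 amu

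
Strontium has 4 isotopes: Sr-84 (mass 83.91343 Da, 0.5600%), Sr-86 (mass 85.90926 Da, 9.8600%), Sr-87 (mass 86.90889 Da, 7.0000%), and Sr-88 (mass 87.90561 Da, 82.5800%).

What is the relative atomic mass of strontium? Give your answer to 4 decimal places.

87.6166 Da

Weight each isotope mass by its fractional abundance: 0.005600 × 83.91343 + 0.098600 × 85.90926 + 0.070000 × 86.90889 + 0.825800 × 87.90561
= 0.469915 + 8.470653 + 6.083622 + 72.592453 = 87.616643 Da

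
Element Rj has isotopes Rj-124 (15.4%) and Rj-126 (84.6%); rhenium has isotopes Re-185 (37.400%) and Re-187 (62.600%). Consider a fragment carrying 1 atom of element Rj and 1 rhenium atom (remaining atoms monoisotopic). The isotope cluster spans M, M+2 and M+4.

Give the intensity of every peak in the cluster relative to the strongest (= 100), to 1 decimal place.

Element Rj pattern (n=1): 0.1540 : 0.8460
Rhenium pattern (n=1): 0.3740 : 0.6260
Convolve the two distributions (both contribute in 2-u steps):
  M: 0.1540×0.3740 = 0.057596
  M+2: 0.1540×0.6260 + 0.8460×0.3740 = 0.412808
  M+4: 0.8460×0.6260 = 0.529596
Scale to base peak (0.529596) = 100: 10.9 : 77.9 : 100.0

10.9 : 77.9 : 100.0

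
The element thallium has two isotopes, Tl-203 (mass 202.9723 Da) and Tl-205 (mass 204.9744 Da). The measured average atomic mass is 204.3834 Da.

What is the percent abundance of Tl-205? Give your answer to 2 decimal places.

70.48%

With x = fraction of Tl-203 (so Tl-205 is 1 − x):
202.9723·x + 204.9744·(1 − x) = 204.3834
(202.9723 − 204.9744)·x = 204.3834 − 204.9744
x = -0.5910 / -2.0021 = 0.29519 → 29.52% Tl-203, 70.48% Tl-205.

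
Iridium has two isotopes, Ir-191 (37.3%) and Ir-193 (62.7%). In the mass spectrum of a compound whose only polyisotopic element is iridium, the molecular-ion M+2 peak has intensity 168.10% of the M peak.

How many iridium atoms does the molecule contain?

For n independent Ir atoms, I(M+2)/I(M) = n · (abundance Ir-193) / (abundance Ir-191) = n · 0.627/0.373.
n = 1.6810 × 0.373/0.627 = 1.00 ≈ 1

1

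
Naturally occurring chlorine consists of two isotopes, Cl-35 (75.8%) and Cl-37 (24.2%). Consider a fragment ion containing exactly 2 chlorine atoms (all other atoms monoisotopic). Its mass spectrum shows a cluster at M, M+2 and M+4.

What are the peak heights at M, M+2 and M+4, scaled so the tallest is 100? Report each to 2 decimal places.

100.00 : 63.85 : 10.19

Expanding (0.758 + 0.242)^2:
P(M) = 0.758^2 = 0.574564
P(M+2) = 2 × 0.758^1 × 0.242^1 = 0.366872
P(M+4) = 0.242^2 = 0.058564
The M peak is largest (0.574564); scaling to 100 gives 100.00 : 63.85 : 10.19.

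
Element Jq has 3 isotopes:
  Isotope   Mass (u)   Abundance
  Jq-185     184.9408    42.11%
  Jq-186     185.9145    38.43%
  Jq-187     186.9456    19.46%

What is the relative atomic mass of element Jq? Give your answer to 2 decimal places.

185.71 u

Average mass = Σ (abundance × isotope mass) = 0.4211 × 184.9408 + 0.3843 × 185.9145 + 0.1946 × 186.9456
= 77.87857 + 71.44694 + 36.37961 = 185.70512 u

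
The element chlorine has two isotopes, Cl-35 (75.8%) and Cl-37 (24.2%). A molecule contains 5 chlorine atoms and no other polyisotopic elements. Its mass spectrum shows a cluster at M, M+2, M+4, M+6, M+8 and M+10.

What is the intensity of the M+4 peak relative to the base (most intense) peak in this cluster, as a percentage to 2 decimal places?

63.85%

(0.758 + 0.242)^5 gives M 0.2502, M+2 0.3994, M+4 0.2551, M+6 0.0814, M+8 0.0130, M+10 0.0008; the largest is M+2.
P(M+2) = C(5,1) × 0.758^4 × 0.242^1 = 5 × 0.33012379 × 0.2420 = 0.399450 (base)
P(M+4) = C(5,2) × 0.758^3 × 0.242^2 = 10 × 0.43551951 × 0.058564 = 0.255058
Relative intensity = 0.255058 / 0.399450 × 100 = 63.85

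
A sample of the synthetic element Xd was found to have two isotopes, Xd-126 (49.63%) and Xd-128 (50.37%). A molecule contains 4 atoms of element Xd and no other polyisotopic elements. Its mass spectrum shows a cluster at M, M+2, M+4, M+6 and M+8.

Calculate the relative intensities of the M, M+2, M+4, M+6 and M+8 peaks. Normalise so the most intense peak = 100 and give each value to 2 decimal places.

The 4 Xd atoms are independent, so intensities follow the terms of (0.4963 + 0.5037)^4.
P(M) = 0.4963^4 = 0.060670
P(M+2) = 4 × 0.4963^3 × 0.5037^1 = 0.246300
P(M+4) = 6 × 0.4963^2 × 0.5037^2 = 0.374959
P(M+6) = 4 × 0.4963^1 × 0.5037^3 = 0.253700
P(M+8) = 0.5037^4 = 0.064371
The M+4 peak is largest (0.374959); scaling to 100 gives 16.18 : 65.69 : 100.00 : 67.66 : 17.17.

16.18 : 65.69 : 100.00 : 67.66 : 17.17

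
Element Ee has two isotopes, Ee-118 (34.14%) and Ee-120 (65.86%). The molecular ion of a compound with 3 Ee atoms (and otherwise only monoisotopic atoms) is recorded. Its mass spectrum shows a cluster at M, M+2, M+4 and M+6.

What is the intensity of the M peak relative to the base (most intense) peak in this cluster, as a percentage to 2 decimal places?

Binomial terms of (0.3414 + 0.6586)^3: M 0.0398, M+2 0.2303, M+4 0.4443, M+6 0.2857 → M+4 is the base peak.
P(M+4) = C(3,2) × 0.3414^1 × 0.6586^2 = 3 × 0.3414 × 0.43375396 = 0.444251 (base)
P(M) = C(3,0) × 0.3414^3 × 0.6586^0 = 1 × 0.03979152 × 1.0000 = 0.039792
Relative intensity = 0.039792 / 0.444251 × 100 = 8.96

8.96%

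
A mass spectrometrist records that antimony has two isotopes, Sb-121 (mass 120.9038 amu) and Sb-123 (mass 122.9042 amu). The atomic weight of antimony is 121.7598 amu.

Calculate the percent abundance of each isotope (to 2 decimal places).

With x = fraction of Sb-121 (so Sb-123 is 1 − x):
120.9038·x + 122.9042·(1 − x) = 121.7598
(120.9038 − 122.9042)·x = 121.7598 − 122.9042
x = -1.1444 / -2.0004 = 0.57209 → 57.21% Sb-121, 42.79% Sb-123.

Sb-121: 57.21%, Sb-123: 42.79%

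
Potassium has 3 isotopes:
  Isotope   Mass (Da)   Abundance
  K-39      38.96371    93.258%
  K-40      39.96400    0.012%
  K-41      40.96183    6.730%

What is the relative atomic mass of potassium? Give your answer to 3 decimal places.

39.098 Da

Ar = Σ fᵢ·mᵢ = 0.93258 × 38.96371 + 0.00012 × 39.96400 + 0.06730 × 40.96183
= 36.336777 + 0.004796 + 2.756731 = 39.098304 Da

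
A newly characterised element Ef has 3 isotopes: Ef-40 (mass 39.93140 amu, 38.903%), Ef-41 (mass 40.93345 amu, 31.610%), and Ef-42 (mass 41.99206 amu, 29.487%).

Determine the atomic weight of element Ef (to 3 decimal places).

Average mass = Σ (abundance × isotope mass) = 0.38903 × 39.93140 + 0.31610 × 40.93345 + 0.29487 × 41.99206
= 15.534513 + 12.939064 + 12.382199 = 40.855776 amu

40.856 amu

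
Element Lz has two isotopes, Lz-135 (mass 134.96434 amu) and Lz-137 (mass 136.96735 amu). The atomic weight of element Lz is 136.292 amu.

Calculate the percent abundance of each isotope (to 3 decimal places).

With x = fraction of Lz-135 (so Lz-137 is 1 − x):
134.96434·x + 136.96735·(1 − x) = 136.292
(134.96434 − 136.96735)·x = 136.292 − 136.96735
x = -0.67535 / -2.00301 = 0.33717 → 33.717% Lz-135, 66.283% Lz-137.

Lz-135: 33.717%, Lz-137: 66.283%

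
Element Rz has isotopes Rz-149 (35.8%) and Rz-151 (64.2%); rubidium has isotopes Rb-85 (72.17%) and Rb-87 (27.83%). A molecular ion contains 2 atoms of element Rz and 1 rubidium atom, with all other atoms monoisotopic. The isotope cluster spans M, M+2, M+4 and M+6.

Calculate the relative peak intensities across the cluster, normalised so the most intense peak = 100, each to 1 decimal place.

Element Rz pattern (n=2): 0.128164 : 0.459672 : 0.412164
Rubidium pattern (n=1): 0.7217 : 0.2783
Convolve the two distributions (both contribute in 2-u steps):
  M: 0.128164×0.7217 = 0.092496
  M+2: 0.128164×0.2783 + 0.459672×0.7217 = 0.367413
  M+4: 0.459672×0.2783 + 0.412164×0.7217 = 0.425385
  M+6: 0.412164×0.2783 = 0.114705
Scale to base peak (0.425385) = 100: 21.7 : 86.4 : 100.0 : 27.0

21.7 : 86.4 : 100.0 : 27.0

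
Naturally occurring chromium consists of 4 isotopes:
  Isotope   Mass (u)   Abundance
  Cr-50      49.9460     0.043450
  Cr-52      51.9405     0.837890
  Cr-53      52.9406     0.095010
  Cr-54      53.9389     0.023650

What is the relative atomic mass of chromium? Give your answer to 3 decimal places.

51.996 u

The abundance-weighted mean is 0.043450 × 49.9460 + 0.837890 × 51.9405 + 0.095010 × 52.9406 + 0.023650 × 53.9389
= 2.17015 + 43.52043 + 5.02989 + 1.27565 = 51.99612 u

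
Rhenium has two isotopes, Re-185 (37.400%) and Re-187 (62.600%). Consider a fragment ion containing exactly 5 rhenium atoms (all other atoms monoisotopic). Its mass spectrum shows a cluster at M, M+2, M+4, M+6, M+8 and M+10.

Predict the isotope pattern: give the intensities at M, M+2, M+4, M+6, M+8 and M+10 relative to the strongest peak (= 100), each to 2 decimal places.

2.13 : 17.85 : 59.74 : 100.00 : 83.69 : 28.02

The 5 Re atoms are independent, so intensities follow the terms of (0.37400 + 0.62600)^5.
P(M) = 0.37400^5 = 0.007317
P(M+2) = 5 × 0.37400^4 × 0.62600^1 = 0.061239
P(M+4) = 10 × 0.37400^3 × 0.62600^2 = 0.205005
P(M+6) = 10 × 0.37400^2 × 0.62600^3 = 0.343136
P(M+8) = 5 × 0.37400^1 × 0.62600^4 = 0.287170
P(M+10) = 0.62600^5 = 0.096133
The M+6 peak is largest (0.343136); scaling to 100 gives 2.13 : 17.85 : 59.74 : 100.00 : 83.69 : 28.02.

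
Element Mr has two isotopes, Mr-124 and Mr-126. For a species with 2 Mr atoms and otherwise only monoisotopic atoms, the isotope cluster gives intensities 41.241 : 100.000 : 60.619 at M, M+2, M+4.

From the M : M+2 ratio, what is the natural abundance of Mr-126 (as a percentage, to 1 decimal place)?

Let p = fractional abundance of Mr-124. I(M+2)/I(M) = [C(2,1)·p^1·(1−p)] / p^2 = 2·(1−p)/p = 100.000/41.241 = 2.4248
(1−p)/p = 2.4248/2 = 1.2124  ⇒  p = 1/(1 + 1.2124) = 0.4520
Mr-124: 45.2%, Mr-126: 54.8%.

54.8%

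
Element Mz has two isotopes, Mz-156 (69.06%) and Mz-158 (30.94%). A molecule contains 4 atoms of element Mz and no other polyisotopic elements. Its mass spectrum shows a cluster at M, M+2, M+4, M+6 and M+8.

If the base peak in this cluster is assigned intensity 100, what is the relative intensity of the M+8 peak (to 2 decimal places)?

Term probabilities: M 0.2275, M+2 0.4076, M+4 0.2739, M+6 0.0818, M+8 0.0092. Base peak = M+2.
P(M+2) = C(4,1) × 0.6906^3 × 0.3094^1 = 4 × 0.32936673 × 0.3094 = 0.407624 (base)
P(M+8) = C(4,4) × 0.6906^0 × 0.3094^4 = 1 × 1.0000 × 0.00916392 = 0.009164
Relative intensity = 0.009164 / 0.407624 × 100 = 2.25

2.25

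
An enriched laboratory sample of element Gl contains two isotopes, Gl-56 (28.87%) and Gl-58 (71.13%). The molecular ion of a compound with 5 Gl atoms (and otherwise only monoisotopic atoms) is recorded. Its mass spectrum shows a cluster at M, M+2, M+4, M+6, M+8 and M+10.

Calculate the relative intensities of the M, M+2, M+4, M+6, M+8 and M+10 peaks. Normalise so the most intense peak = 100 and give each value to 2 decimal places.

0.54 : 6.69 : 32.95 : 81.18 : 100.00 : 49.28

Expanding (0.2887 + 0.7113)^5:
P(M) = 0.2887^5 = 0.002006
P(M+2) = 5 × 0.2887^4 × 0.7113^1 = 0.024706
P(M+4) = 10 × 0.2887^3 × 0.7113^2 = 0.121744
P(M+6) = 10 × 0.2887^2 × 0.7113^3 = 0.299952
P(M+8) = 5 × 0.2887^1 × 0.7113^4 = 0.369512
P(M+10) = 0.7113^5 = 0.182081
The M+8 peak is largest (0.369512); scaling to 100 gives 0.54 : 6.69 : 32.95 : 81.18 : 100.00 : 49.28.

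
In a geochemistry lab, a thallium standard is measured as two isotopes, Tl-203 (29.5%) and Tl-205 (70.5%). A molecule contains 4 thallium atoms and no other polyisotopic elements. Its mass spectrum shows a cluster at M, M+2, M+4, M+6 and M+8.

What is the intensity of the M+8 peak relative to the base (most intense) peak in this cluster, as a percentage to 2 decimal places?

Term probabilities: M 0.0076, M+2 0.0724, M+4 0.2595, M+6 0.4135, M+8 0.2470. Base peak = M+6.
P(M+6) = C(4,3) × 0.295^1 × 0.705^3 = 4 × 0.2950 × 0.35040263 = 0.413475 (base)
P(M+8) = C(4,4) × 0.295^0 × 0.705^4 = 1 × 1.0000 × 0.24703385 = 0.247034
Relative intensity = 0.247034 / 0.413475 × 100 = 59.75

59.75%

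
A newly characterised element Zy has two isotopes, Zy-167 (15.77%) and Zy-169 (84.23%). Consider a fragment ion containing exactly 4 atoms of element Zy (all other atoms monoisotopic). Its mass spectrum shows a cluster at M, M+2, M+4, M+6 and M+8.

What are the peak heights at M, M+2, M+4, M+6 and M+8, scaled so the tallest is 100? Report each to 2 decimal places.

0.12 : 2.63 : 21.03 : 74.89 : 100.00

The 4 Zy atoms are independent, so intensities follow the terms of (0.1577 + 0.8423)^4.
P(M) = 0.1577^4 = 0.000618
P(M+2) = 4 × 0.1577^3 × 0.8423^1 = 0.013214
P(M+4) = 6 × 0.1577^2 × 0.8423^2 = 0.105864
P(M+6) = 4 × 0.1577^1 × 0.8423^3 = 0.376957
P(M+8) = 0.8423^4 = 0.503347
The M+8 peak is largest (0.503347); scaling to 100 gives 0.12 : 2.63 : 21.03 : 74.89 : 100.00.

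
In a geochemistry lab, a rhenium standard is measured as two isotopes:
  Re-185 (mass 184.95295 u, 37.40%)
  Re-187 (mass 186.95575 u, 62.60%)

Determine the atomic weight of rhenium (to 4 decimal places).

186.2067 u

The abundance-weighted mean is 0.3740 × 184.95295 + 0.6260 × 186.95575
= 69.172403 + 117.034300 = 186.206703 u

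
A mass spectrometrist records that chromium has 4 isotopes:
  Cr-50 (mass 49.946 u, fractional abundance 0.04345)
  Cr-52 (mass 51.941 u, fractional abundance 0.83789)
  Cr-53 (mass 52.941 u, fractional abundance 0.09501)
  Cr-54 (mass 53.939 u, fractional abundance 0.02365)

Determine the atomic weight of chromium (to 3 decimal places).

The abundance-weighted mean is 0.04345 × 49.946 + 0.83789 × 51.941 + 0.09501 × 52.941 + 0.02365 × 53.939
= 2.1702 + 43.5208 + 5.0299 + 1.2757 = 51.9966 u

51.997 u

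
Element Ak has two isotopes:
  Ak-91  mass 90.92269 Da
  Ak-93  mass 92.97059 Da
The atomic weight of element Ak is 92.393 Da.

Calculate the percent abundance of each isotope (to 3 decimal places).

Let x be the fractional abundance of Ak-91; then Ak-93 has abundance 1 − x.
90.92269·x + 92.97059·(1 − x) = 92.393
(90.92269 − 92.97059)·x = 92.393 − 92.97059
x = -0.57759 / -2.04790 = 0.28204 → 28.204% Ak-91, 71.796% Ak-93.

Ak-91: 28.204%, Ak-93: 71.796%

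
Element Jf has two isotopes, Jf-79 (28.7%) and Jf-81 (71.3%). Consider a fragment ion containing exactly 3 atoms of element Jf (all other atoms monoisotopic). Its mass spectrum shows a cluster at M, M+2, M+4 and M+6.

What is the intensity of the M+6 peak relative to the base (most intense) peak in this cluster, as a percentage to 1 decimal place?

Term probabilities: M 0.0236, M+2 0.1762, M+4 0.4377, M+6 0.3625. Base peak = M+4.
P(M+4) = C(3,2) × 0.287^1 × 0.713^2 = 3 × 0.2870 × 0.508369 = 0.437706 (base)
P(M+6) = C(3,3) × 0.287^0 × 0.713^3 = 1 × 1.0000 × 0.3624671 = 0.362467
Relative intensity = 0.362467 / 0.437706 × 100 = 82.8

82.8%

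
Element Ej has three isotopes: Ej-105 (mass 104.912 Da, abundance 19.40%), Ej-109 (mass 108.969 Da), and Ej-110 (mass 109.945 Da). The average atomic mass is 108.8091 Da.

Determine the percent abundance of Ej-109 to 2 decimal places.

16.34%

The remaining 80.60% is split between Ej-109 (fraction x) and Ej-110 (fraction 0.8060 − x).
Substituting: 108.969x + 109.945(0.8060 − x) = 88.456172
(108.969 − 109.945)x = -0.159498  ⇒  x = 0.16342, y = 0.64258
Ej-109: 16.34%, Ej-110: 64.26%.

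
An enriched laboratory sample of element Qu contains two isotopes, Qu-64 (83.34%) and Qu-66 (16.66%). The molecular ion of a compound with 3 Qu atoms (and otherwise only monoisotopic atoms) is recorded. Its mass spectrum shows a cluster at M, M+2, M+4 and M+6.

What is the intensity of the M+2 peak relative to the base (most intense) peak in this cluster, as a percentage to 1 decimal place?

60.0%

Term probabilities: M 0.5788, M+2 0.3471, M+4 0.0694, M+6 0.0046. Base peak = M.
P(M) = C(3,0) × 0.8334^3 × 0.1666^0 = 1 × 0.5788426 × 1.0000 = 0.578843 (base)
P(M+2) = C(3,1) × 0.8334^2 × 0.1666^1 = 3 × 0.69455556 × 0.1666 = 0.347139
Relative intensity = 0.347139 / 0.578843 × 100 = 60.0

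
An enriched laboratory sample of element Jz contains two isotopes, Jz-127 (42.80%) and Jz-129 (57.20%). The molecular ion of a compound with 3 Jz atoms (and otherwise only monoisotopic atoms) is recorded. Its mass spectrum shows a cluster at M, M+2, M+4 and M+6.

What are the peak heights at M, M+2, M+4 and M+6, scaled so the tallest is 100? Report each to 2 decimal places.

The 3 Jz atoms are independent, so intensities follow the terms of (0.4280 + 0.5720)^3.
P(M) = 0.4280^3 = 0.078403
P(M+2) = 3 × 0.4280^2 × 0.5720^1 = 0.314344
P(M+4) = 3 × 0.4280^1 × 0.5720^2 = 0.420104
P(M+6) = 0.5720^3 = 0.187149
The M+4 peak is largest (0.420104); scaling to 100 gives 18.66 : 74.83 : 100.00 : 44.55.

18.66 : 74.83 : 100.00 : 44.55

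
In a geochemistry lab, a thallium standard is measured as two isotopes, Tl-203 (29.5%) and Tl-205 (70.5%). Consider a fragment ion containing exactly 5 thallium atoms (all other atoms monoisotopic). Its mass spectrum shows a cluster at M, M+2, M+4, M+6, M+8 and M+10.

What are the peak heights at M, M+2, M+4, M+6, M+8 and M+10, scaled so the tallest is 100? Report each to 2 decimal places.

Each Tl atom is independently Tl-203 (p = 0.295) or Tl-205 (q = 0.705); the cluster is the binomial expansion (p + q)^5.
P(M) = 0.295^5 = 0.002234
P(M+2) = 5 × 0.295^4 × 0.705^1 = 0.026696
P(M+4) = 10 × 0.295^3 × 0.705^2 = 0.127598
P(M+6) = 10 × 0.295^2 × 0.705^3 = 0.304938
P(M+8) = 5 × 0.295^1 × 0.705^4 = 0.364375
P(M+10) = 0.705^5 = 0.174159
The M+8 peak is largest (0.364375); scaling to 100 gives 0.61 : 7.33 : 35.02 : 83.69 : 100.00 : 47.80.

0.61 : 7.33 : 35.02 : 83.69 : 100.00 : 47.80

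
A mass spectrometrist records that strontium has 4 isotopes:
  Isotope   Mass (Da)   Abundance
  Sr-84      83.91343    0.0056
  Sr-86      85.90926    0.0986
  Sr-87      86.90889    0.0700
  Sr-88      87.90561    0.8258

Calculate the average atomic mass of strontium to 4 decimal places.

The abundance-weighted mean is 0.0056 × 83.91343 + 0.0986 × 85.90926 + 0.0700 × 86.90889 + 0.8258 × 87.90561
= 0.469915 + 8.470653 + 6.083622 + 72.592453 = 87.616643 Da

87.6166 Da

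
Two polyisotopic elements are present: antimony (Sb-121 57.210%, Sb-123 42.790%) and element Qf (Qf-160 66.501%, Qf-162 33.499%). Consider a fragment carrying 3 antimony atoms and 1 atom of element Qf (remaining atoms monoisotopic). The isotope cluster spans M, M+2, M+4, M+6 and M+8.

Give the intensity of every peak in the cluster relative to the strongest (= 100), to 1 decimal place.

35.6 : 97.8 : 100.0 : 45.0 : 7.5

Antimony pattern (n=3): 0.18724742 : 0.42015297 : 0.3142518 : 0.07834781
Element Qf pattern (n=1): 0.66501 : 0.33499
Convolve the two distributions (both contribute in 2-u steps):
  M: 0.18724742×0.66501 = 0.124521
  M+2: 0.18724742×0.33499 + 0.42015297×0.66501 = 0.342132
  M+4: 0.42015297×0.33499 + 0.3142518×0.66501 = 0.349728
  M+6: 0.3142518×0.33499 + 0.07834781×0.66501 = 0.157373
  M+8: 0.07834781×0.33499 = 0.026246
Scale to base peak (0.349728) = 100: 35.6 : 97.8 : 100.0 : 45.0 : 7.5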